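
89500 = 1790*50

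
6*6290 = 37740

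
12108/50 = 6054/25 = 242.16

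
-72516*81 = -5873796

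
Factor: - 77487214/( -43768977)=11069602/6252711 = 2^1*3^( - 1)*23^( - 1)*251^1 * 22051^1*90619^( - 1)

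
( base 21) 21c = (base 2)1110010011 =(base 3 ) 1020220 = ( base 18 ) 2EF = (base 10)915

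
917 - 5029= - 4112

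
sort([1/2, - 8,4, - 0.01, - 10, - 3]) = [ - 10, - 8, - 3, - 0.01,1/2, 4]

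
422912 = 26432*16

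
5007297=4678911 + 328386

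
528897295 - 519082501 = 9814794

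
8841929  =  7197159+1644770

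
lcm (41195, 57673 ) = 288365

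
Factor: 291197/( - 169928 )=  - 2^( -3)*11^ ( - 1)*73^1* 1931^( - 1 ) * 3989^1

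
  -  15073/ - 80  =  188 + 33/80 =188.41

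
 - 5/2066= - 1 + 2061/2066 =- 0.00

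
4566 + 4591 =9157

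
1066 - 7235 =-6169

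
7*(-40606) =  - 284242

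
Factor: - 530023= - 13^1*40771^1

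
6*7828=46968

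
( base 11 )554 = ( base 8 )1230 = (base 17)251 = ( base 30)M4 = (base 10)664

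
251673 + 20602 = 272275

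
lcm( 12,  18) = 36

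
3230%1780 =1450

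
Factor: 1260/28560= 2^(  -  2)*3^1*17^( - 1)= 3/68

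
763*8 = 6104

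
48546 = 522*93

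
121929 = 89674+32255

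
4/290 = 2/145 = 0.01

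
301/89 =301/89 = 3.38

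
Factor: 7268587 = 461^1*15767^1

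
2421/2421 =1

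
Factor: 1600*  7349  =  2^6 * 5^2* 7349^1=11758400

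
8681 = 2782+5899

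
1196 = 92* 13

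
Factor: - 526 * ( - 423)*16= 2^5*3^2 * 47^1*263^1=3559968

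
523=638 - 115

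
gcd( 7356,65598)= 6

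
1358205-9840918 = -8482713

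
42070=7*6010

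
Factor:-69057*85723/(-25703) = 3^2 * 11^1  *7673^1*7793^1*25703^ (-1) = 5919773211/25703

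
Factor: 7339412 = 2^2*43^1*71^1 * 601^1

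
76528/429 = 76528/429 = 178.39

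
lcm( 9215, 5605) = 543685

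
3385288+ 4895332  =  8280620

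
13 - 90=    - 77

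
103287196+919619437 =1022906633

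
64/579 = 64/579 =0.11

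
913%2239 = 913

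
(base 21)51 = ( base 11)97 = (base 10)106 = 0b1101010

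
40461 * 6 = 242766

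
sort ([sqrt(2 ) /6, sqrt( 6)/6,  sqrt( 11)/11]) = [sqrt( 2 )/6 , sqrt( 11 )/11,sqrt(6) /6 ]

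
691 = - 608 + 1299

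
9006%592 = 126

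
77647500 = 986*78750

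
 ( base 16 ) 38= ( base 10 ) 56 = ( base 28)20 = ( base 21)2e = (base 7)110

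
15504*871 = 13503984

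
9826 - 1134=8692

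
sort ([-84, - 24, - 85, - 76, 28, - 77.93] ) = [ - 85, - 84, - 77.93, - 76, - 24 , 28] 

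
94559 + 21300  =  115859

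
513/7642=513/7642= 0.07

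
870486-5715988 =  - 4845502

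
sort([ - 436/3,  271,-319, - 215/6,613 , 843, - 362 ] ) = [ - 362,-319,-436/3, - 215/6, 271,  613 , 843]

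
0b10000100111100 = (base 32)89S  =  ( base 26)cf6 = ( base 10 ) 8508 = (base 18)184c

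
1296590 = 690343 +606247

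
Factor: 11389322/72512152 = 2^( - 2 ) * 7^1*19^1 * 47^1 * 911^1*9064019^( - 1 )= 5694661/36256076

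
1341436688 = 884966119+456470569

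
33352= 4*8338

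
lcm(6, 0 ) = 0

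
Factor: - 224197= - 224197^1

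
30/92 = 15/46 = 0.33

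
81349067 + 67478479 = 148827546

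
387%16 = 3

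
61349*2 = 122698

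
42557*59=2510863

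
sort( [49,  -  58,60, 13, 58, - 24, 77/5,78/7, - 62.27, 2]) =[ - 62.27, - 58, - 24, 2, 78/7, 13,77/5,49, 58,60]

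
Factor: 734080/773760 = 3^ (  -  1)*13^(  -  1)*37^1  =  37/39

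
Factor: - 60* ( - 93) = 5580 = 2^2*3^2*5^1*31^1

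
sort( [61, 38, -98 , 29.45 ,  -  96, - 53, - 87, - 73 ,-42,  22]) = [ - 98, - 96, - 87, - 73, - 53,  -  42,  22, 29.45 , 38, 61] 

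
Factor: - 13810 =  - 2^1*5^1 * 1381^1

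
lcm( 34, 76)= 1292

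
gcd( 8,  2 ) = 2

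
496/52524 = 124/13131 = 0.01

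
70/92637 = 70/92637 = 0.00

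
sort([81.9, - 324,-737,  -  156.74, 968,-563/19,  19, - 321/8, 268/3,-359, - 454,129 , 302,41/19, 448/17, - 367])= [-737,-454, -367, - 359,- 324,-156.74,-321/8,-563/19, 41/19, 19,448/17, 81.9, 268/3,  129, 302, 968]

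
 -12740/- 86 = 148 + 6/43 = 148.14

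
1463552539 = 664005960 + 799546579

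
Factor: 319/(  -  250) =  - 2^(- 1) * 5^ (- 3) * 11^1*29^1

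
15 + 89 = 104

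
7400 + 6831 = 14231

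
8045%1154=1121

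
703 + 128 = 831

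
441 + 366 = 807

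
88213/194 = 454 + 137/194 = 454.71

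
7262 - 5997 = 1265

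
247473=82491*3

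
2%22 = 2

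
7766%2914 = 1938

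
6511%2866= 779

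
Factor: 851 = 23^1*37^1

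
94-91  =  3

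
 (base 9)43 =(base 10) 39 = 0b100111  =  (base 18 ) 23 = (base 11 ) 36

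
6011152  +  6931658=12942810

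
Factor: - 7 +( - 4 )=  - 11=- 11^1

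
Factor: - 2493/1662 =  - 2^ ( - 1 ) * 3^1 = - 3/2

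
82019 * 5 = 410095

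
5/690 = 1/138  =  0.01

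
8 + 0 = 8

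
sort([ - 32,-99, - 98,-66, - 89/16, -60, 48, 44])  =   [ - 99,-98,-66 , - 60,-32, - 89/16,44, 48 ] 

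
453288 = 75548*6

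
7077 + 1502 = 8579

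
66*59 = 3894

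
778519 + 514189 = 1292708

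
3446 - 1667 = 1779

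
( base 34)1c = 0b101110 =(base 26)1K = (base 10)46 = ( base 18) 2A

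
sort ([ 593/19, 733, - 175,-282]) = [ - 282, - 175,593/19,733]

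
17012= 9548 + 7464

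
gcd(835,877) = 1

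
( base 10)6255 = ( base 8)14157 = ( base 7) 24144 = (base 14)23CB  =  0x186f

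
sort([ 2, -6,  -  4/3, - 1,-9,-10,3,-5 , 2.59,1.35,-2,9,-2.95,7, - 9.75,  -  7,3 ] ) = [ - 10,  -  9.75, - 9,  -  7, - 6, - 5,-2.95,-2, -4/3, - 1 , 1.35,2,2.59,3,3,7,9 ]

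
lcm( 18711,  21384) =149688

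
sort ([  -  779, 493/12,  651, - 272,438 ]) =[ - 779, -272,493/12, 438,  651]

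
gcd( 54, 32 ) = 2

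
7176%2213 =537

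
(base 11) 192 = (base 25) 8M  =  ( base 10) 222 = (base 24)96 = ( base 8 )336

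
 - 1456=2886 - 4342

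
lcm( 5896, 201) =17688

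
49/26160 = 49/26160 = 0.00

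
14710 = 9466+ 5244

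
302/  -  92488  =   - 1  +  46093/46244 =- 0.00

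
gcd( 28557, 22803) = 3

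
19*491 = 9329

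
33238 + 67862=101100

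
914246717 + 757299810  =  1671546527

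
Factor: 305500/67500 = 611/135  =  3^(-3 )*5^( - 1)*13^1 * 47^1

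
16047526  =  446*35981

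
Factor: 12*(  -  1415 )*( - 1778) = 30190440=2^3*3^1*5^1*7^1*127^1 * 283^1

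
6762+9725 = 16487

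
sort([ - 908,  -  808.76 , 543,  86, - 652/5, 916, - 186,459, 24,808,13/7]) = [ - 908,-808.76, - 186 ,  -  652/5,13/7,24, 86,459,543,808,916] 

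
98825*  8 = 790600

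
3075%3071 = 4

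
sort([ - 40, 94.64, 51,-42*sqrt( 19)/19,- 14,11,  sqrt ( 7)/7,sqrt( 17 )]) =[ - 40, - 14 , - 42 * sqrt(  19 ) /19,  sqrt (7 ) /7, sqrt (17 ),11,51,94.64 ]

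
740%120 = 20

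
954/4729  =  954/4729 = 0.20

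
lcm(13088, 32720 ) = 65440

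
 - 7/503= - 7/503=- 0.01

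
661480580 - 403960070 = 257520510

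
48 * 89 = 4272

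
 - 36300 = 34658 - 70958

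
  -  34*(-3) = 102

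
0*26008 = 0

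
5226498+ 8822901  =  14049399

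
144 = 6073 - 5929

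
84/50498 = 6/3607  =  0.00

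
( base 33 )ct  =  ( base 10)425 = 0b110101001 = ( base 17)180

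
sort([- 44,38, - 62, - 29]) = [ - 62, - 44,-29, 38]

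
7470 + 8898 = 16368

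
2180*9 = 19620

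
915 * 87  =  79605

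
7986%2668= 2650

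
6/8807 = 6/8807 = 0.00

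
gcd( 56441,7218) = 1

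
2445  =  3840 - 1395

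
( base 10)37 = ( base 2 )100101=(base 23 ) 1E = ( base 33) 14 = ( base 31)16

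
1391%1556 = 1391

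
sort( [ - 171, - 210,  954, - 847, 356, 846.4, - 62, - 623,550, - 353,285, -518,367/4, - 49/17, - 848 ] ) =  [ - 848, - 847, - 623, - 518, - 353, - 210, - 171, - 62,-49/17, 367/4 , 285, 356, 550, 846.4,954]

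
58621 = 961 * 61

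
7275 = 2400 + 4875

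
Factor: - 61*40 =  - 2^3*5^1*61^1= - 2440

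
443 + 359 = 802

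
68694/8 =8586+3/4 =8586.75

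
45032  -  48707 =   -  3675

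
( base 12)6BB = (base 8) 1757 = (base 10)1007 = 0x3EF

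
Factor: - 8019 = -3^6*11^1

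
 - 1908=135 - 2043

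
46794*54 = 2526876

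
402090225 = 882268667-480178442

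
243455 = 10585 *23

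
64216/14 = 32108/7 = 4586.86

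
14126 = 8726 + 5400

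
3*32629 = 97887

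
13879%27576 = 13879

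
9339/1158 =8 + 25/386 = 8.06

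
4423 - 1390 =3033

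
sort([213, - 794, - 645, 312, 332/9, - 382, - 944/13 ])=[-794, - 645,-382, - 944/13,  332/9, 213,  312 ]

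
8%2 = 0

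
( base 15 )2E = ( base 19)26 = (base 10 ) 44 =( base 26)1I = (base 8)54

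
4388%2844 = 1544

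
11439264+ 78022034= 89461298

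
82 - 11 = 71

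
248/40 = 31/5 = 6.20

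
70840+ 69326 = 140166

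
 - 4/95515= - 1 + 95511/95515 =-0.00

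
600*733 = 439800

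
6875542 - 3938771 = 2936771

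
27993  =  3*9331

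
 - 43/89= -1  +  46/89  =  - 0.48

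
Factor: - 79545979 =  - 79545979^1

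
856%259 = 79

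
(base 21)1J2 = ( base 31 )R5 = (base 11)6a6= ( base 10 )842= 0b1101001010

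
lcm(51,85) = 255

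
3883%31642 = 3883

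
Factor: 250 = 2^1*5^3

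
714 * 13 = 9282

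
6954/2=3477 =3477.00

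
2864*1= 2864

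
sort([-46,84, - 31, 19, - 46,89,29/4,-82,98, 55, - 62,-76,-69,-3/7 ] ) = [-82,  -  76,-69,-62,-46,  -  46 ,  -  31,-3/7, 29/4,19, 55,84, 89 , 98] 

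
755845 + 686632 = 1442477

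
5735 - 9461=-3726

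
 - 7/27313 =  - 7/27313 = -0.00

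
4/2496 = 1/624 = 0.00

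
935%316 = 303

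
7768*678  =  5266704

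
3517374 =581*6054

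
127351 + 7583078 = 7710429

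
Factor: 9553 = 41^1*233^1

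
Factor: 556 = 2^2*139^1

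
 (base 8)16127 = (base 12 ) 4247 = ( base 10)7255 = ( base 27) 9PJ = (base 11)54A6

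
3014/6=502 + 1/3 = 502.33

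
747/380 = 747/380 = 1.97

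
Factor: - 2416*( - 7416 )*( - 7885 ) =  - 2^7*3^2 * 5^1 * 19^1*83^1*103^1*151^1 = - 141275986560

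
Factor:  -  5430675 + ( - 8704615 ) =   -  2^1 * 5^1*13^1*227^1 *479^1 = - 14135290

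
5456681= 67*81443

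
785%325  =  135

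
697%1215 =697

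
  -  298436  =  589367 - 887803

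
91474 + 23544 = 115018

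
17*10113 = 171921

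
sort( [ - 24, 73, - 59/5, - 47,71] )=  [  -  47, - 24 , - 59/5 , 71,73] 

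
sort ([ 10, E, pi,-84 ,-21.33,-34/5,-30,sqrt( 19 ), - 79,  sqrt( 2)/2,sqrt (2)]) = [-84, - 79, - 30,-21.33,-34/5 , sqrt (2 )/2,sqrt( 2),E,pi,sqrt( 19 ),10] 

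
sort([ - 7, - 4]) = [ - 7 , - 4] 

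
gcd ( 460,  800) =20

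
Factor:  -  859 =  - 859^1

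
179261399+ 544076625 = 723338024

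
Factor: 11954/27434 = 139/319 = 11^( - 1)*29^( - 1 )*139^1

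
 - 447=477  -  924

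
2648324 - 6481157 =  - 3832833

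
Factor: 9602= 2^1*4801^1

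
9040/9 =9040/9 = 1004.44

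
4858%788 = 130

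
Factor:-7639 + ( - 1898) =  - 3^1*11^1*17^2 = - 9537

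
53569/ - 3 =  - 17857+2/3 = - 17856.33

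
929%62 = 61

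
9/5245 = 9/5245  =  0.00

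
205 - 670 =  - 465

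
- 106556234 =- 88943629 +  - 17612605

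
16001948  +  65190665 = 81192613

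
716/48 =14+ 11/12 = 14.92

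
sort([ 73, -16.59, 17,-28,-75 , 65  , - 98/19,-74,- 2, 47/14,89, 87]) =[-75, - 74, - 28, - 16.59, - 98/19,-2, 47/14, 17,65, 73 , 87 , 89]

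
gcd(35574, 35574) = 35574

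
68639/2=68639/2 = 34319.50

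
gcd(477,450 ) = 9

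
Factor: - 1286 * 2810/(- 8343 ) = 2^2*3^( - 4 )*5^1*103^( - 1)*281^1*643^1 = 3613660/8343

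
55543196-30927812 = 24615384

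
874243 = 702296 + 171947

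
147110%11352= 10886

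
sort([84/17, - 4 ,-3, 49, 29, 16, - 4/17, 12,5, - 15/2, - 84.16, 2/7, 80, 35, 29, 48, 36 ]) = [ - 84.16, - 15/2,-4, - 3,-4/17, 2/7, 84/17, 5, 12, 16,29, 29,35, 36 , 48,49, 80]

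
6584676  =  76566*86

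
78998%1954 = 838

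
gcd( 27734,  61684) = 14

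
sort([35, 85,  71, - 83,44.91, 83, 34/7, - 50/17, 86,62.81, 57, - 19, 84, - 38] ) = [ - 83, - 38, - 19, - 50/17,34/7, 35,44.91 , 57,62.81,71, 83, 84,85,86] 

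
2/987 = 2/987 = 0.00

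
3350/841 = 3 + 827/841 =3.98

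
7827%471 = 291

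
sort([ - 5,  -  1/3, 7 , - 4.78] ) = [ - 5, - 4.78, -1/3, 7]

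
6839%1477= 931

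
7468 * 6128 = 45763904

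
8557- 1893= 6664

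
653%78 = 29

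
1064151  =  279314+784837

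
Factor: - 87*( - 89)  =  7743 = 3^1*29^1*89^1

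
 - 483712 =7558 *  ( - 64)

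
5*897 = 4485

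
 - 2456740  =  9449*(-260)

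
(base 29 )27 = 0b1000001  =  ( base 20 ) 35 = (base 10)65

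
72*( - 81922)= - 5898384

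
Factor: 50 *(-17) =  - 850= - 2^1*5^2 * 17^1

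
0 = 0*5363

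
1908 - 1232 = 676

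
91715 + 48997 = 140712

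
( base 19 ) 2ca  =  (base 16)3C0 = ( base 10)960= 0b1111000000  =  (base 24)1g0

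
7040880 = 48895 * 144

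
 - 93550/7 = - 93550/7=-13364.29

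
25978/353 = 25978/353 = 73.59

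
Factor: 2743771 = 19^1*144409^1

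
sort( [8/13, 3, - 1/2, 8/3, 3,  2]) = [ -1/2,8/13 , 2 , 8/3,3 , 3]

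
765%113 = 87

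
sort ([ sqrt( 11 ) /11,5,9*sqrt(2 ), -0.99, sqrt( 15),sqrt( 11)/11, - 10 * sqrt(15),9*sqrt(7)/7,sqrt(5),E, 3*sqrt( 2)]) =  [ -10*sqrt(15),  -  0.99,sqrt( 11)/11, sqrt( 11 ) /11,sqrt( 5 ),E,9*sqrt( 7 ) /7, sqrt(15) , 3*sqrt( 2) , 5,9*sqrt( 2)]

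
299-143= 156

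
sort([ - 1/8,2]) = [ - 1/8, 2]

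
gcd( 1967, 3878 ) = 7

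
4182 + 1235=5417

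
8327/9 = 8327/9 = 925.22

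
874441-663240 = 211201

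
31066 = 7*4438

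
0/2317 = 0 = 0.00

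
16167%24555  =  16167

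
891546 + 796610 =1688156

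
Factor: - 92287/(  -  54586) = 2^( - 1 )*7^( - 2 )*13^1* 31^1 * 229^1 * 557^(-1)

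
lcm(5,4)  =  20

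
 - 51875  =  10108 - 61983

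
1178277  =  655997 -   -  522280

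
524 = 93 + 431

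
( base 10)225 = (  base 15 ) 100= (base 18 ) C9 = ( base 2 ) 11100001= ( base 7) 441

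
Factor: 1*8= 8=2^3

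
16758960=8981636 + 7777324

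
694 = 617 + 77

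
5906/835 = 5906/835 = 7.07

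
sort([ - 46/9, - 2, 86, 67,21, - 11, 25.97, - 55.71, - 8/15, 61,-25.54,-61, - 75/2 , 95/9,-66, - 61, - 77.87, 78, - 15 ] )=[ - 77.87, - 66,-61 , - 61,  -  55.71 , - 75/2, -25.54, - 15, - 11, - 46/9, -2, - 8/15,  95/9,21, 25.97,61, 67, 78,  86 ]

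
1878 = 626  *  3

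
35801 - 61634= - 25833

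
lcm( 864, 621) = 19872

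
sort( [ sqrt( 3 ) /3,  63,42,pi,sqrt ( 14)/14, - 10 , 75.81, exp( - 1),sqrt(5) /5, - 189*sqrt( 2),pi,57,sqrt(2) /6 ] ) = [  -  189 *sqrt(2) , - 10,sqrt( 2)/6,sqrt (14) /14,  exp(- 1 ),  sqrt( 5 )/5,sqrt(3)/3,  pi, pi, 42,57,63,  75.81 ] 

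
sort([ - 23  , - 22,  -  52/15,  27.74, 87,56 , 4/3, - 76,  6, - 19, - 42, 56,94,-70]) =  [ - 76, - 70, - 42, - 23 , - 22, - 19, - 52/15,  4/3, 6,27.74, 56,56,87,94]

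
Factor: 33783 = 3^1*11261^1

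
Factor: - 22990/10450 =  - 5^( - 1 ) * 11^1 = - 11/5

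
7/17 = 7/17  =  0.41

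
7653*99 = 757647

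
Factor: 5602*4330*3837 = 93072804420 = 2^2*3^1*5^1*433^1*1279^1 * 2801^1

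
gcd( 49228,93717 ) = 1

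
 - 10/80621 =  - 1 + 80611/80621 = - 0.00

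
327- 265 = 62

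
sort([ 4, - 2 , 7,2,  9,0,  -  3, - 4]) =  [- 4, - 3, - 2,0,  2,4,7, 9]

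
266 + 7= 273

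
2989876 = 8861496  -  5871620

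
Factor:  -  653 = - 653^1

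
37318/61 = 611 +47/61 = 611.77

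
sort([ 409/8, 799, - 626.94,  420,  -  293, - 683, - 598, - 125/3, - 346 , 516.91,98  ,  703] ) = [ - 683 , - 626.94, - 598, - 346 , -293, - 125/3, 409/8 , 98,420,  516.91  ,  703,799] 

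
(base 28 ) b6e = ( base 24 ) F6M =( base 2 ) 10001001100110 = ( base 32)8j6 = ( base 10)8806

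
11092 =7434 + 3658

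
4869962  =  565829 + 4304133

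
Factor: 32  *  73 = 2^5*73^1 = 2336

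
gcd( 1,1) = 1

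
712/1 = 712 =712.00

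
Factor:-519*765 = -397035 = - 3^3*5^1*17^1*173^1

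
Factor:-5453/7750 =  - 2^(-1 )*5^(-3 ) *7^1*19^1*31^( - 1)*41^1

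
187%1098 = 187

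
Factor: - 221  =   - 13^1*17^1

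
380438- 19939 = 360499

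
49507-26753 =22754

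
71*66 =4686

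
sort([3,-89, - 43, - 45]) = [ - 89, - 45, - 43, 3] 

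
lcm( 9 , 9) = 9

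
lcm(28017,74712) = 224136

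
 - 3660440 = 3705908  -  7366348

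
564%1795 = 564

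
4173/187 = 4173/187=22.32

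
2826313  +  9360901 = 12187214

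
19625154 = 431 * 45534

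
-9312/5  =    -  9312/5 = - 1862.40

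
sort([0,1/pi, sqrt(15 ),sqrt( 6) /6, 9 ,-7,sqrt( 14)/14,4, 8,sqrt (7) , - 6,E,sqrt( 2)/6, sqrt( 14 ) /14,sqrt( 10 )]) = [-7,- 6, 0,sqrt( 2) /6,sqrt( 14)/14,sqrt( 14 ) /14,1/pi, sqrt( 6)/6,sqrt( 7 ),E, sqrt(10 ),sqrt( 15 ), 4, 8 , 9]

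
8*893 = 7144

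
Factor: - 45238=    - 2^1* 22619^1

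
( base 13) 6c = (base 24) 3i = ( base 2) 1011010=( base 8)132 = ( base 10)90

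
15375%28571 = 15375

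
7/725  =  7/725 = 0.01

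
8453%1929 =737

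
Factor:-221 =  - 13^1*17^1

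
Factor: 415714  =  2^1*13^1*59^1 * 271^1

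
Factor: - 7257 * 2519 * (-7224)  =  2^3*3^2 * 7^1*11^1*41^1*43^1*59^1*229^1= 132057486792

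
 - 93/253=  - 93/253=- 0.37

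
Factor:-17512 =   -  2^3*11^1*199^1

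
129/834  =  43/278= 0.15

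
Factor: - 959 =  - 7^1*137^1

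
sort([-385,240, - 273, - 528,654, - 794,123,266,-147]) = [ - 794,-528,-385, -273, - 147,123, 240, 266,654 ]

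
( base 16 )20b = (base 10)523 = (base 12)377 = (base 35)ex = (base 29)i1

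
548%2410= 548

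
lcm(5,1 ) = 5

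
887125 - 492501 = 394624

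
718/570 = 359/285 =1.26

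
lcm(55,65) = 715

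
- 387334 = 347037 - 734371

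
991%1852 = 991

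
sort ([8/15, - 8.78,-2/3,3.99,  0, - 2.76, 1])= [ - 8.78, - 2.76, -2/3, 0,8/15 , 1, 3.99]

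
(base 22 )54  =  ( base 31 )3L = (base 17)6C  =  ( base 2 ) 1110010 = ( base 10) 114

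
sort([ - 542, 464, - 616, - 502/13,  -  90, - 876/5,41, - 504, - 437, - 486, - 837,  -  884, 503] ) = [ - 884 , - 837,-616, - 542, - 504, - 486, - 437, - 876/5, - 90,-502/13,41,  464,503] 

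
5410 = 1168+4242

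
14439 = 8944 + 5495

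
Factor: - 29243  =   - 29243^1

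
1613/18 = 1613/18 = 89.61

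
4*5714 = 22856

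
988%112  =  92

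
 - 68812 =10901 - 79713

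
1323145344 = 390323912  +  932821432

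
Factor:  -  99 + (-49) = - 2^2 * 37^1 = -148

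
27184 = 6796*4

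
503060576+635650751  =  1138711327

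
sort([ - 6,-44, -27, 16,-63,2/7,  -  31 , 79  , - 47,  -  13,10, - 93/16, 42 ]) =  [ - 63,-47, - 44,-31, - 27, - 13,-6, - 93/16, 2/7,10,16, 42, 79 ] 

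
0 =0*287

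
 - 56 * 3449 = - 193144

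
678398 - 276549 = 401849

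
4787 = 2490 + 2297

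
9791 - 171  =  9620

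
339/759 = 113/253 = 0.45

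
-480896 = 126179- 607075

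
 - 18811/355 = -53+4/355=-52.99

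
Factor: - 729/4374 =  - 2^(- 1) * 3^(-1) = - 1/6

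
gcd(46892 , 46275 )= 617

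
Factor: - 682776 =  - 2^3*3^3*29^1*109^1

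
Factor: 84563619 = 3^1*7^1*1481^1*2719^1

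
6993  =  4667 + 2326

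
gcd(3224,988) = 52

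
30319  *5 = 151595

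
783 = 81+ 702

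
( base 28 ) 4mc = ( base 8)7264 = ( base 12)2218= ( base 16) eb4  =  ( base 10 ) 3764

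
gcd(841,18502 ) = 841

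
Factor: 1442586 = 2^1*3^1*17^1*14143^1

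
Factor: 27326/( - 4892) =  - 2^(  -  1 )*13^1 * 1051^1*1223^( - 1 ) = - 13663/2446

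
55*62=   3410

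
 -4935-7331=-12266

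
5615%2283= 1049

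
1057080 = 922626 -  - 134454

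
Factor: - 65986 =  - 2^1*32993^1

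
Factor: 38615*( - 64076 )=-2^2 * 5^1*83^1 * 193^1*7723^1 = - 2474294740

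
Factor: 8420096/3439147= 2^8*31^1*1061^1 *3439147^( - 1) 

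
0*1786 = 0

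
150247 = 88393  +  61854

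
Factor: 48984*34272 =2^8*3^3*7^1 * 13^1*17^1*157^1 = 1678779648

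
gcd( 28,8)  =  4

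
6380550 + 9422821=15803371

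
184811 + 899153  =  1083964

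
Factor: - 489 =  - 3^1*163^1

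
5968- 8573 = -2605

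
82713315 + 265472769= 348186084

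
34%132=34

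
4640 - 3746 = 894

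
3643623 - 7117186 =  - 3473563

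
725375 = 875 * 829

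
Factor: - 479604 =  - 2^2*3^1*17^1*2351^1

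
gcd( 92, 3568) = 4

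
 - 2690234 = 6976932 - 9667166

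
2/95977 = 2/95977 = 0.00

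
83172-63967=19205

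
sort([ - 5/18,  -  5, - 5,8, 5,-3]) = [- 5, - 5, - 3, - 5/18, 5, 8 ] 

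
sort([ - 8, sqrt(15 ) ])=[ - 8,sqrt(15) ] 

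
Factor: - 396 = -2^2 * 3^2*11^1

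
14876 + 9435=24311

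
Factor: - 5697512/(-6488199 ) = 2^3 * 3^( - 2)*29^ ( - 1)*59^1*12071^1*24859^( - 1) 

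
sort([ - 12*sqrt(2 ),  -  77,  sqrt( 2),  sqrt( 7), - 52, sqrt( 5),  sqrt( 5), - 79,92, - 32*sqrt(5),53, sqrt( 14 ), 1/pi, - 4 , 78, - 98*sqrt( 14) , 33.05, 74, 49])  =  [ - 98*sqrt ( 14 ), - 79, - 77, - 32*sqrt( 5 ), - 52, - 12*sqrt(2 ), - 4, 1/pi,  sqrt( 2), sqrt( 5 ), sqrt( 5),sqrt(7 ),sqrt( 14), 33.05, 49,53 , 74,78, 92 ] 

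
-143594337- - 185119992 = 41525655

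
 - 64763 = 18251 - 83014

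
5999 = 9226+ - 3227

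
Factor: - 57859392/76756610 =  - 28929696/38378305= - 2^5*3^1*5^( - 1 ) *7^( - 1) * 31^1*419^( - 1 )*2617^( - 1 )*9721^1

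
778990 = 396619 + 382371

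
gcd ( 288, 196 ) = 4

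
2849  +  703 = 3552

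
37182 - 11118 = 26064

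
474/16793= 474/16793 =0.03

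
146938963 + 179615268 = 326554231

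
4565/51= 4565/51= 89.51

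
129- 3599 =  - 3470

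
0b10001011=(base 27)54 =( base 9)164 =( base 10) 139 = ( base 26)59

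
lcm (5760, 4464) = 178560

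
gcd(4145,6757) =1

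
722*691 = 498902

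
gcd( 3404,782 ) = 46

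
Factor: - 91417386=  - 2^1*3^1*2393^1*6367^1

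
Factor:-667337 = - 11^1*19^1  *  31^1*103^1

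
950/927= 1 + 23/927= 1.02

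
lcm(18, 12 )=36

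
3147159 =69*45611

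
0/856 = 0 = 0.00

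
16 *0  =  0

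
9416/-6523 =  - 856/593 = - 1.44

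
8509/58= 8509/58  =  146.71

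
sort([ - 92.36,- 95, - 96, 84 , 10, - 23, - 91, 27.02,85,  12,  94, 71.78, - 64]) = [-96,  -  95 , - 92.36, - 91, - 64, -23, 10,12,27.02, 71.78 , 84,85, 94 ] 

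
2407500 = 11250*214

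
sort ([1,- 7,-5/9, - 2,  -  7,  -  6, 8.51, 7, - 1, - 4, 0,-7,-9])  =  [ - 9, - 7,-7, - 7, - 6,-4, -2,-1,-5/9, 0,1, 7, 8.51]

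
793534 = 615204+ 178330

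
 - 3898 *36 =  - 140328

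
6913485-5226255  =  1687230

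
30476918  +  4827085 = 35304003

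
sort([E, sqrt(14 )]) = [E,sqrt(14) ]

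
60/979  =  60/979=0.06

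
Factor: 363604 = 2^2*90901^1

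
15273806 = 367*41618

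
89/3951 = 89/3951=0.02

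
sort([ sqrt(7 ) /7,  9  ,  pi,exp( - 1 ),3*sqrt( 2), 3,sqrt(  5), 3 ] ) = [exp(-1 ), sqrt( 7)/7,  sqrt ( 5 ),3,3,pi, 3 * sqrt( 2),9] 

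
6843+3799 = 10642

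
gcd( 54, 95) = 1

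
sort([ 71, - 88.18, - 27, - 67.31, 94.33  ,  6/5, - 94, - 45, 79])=[-94,-88.18,-67.31,-45,-27, 6/5,  71, 79, 94.33] 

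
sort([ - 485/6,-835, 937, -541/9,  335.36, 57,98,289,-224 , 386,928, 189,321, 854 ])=[-835,- 224, - 485/6,-541/9,57,98,  189,289, 321, 335.36,386, 854, 928, 937 ]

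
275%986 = 275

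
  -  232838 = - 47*4954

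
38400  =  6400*6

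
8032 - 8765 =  - 733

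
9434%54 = 38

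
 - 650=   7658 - 8308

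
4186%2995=1191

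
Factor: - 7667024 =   -  2^4*479189^1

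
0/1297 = 0=0.00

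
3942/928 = 4 + 115/464 = 4.25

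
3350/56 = 59+23/28 = 59.82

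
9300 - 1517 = 7783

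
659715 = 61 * 10815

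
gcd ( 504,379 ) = 1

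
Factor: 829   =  829^1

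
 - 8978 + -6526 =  - 15504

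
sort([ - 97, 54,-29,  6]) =[-97,  -  29, 6,  54]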